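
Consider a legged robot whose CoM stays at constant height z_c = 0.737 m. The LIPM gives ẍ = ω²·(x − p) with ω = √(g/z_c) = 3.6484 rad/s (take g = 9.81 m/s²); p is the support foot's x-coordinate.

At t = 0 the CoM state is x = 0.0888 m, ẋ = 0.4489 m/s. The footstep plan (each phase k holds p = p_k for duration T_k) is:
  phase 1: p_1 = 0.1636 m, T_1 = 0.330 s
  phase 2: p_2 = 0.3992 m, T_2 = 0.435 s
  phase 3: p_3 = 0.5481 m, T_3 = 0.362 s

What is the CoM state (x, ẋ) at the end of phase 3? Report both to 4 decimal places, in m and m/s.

x = -0.4437, ẋ = -3.4148

phase 1: p=0.1636, T=0.330, ωT=1.203972, cosh=1.816665, sinh=1.516665; start (x,ẋ)=(0.088800, 0.448900) → end (x,ẋ)=(0.214324, 0.401603)
phase 2: p=0.3992, T=0.435, ωT=1.587054, cosh=2.546926, sinh=2.342398; start (x,ẋ)=(0.214324, 0.401603) → end (x,ẋ)=(0.186178, -0.557097)
phase 3: p=0.5481, T=0.362, ωT=1.320721, cosh=2.006532, sinh=1.739589; start (x,ẋ)=(0.186178, -0.557097) → end (x,ẋ)=(-0.443737, -3.414849)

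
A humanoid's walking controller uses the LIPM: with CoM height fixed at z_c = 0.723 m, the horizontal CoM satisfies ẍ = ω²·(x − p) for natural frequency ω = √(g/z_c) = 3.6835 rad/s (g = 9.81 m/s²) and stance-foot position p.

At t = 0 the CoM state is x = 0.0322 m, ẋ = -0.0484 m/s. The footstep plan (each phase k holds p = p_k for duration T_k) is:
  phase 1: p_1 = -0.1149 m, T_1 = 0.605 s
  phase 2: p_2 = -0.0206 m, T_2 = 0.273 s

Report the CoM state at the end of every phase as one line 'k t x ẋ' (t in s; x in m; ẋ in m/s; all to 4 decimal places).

1 0.6050 0.5157 2.2593
2 0.8780 1.5366 5.8399

phase 1: p=-0.1149, T=0.605, ωT=2.228518, cosh=4.696889, sinh=4.589201; start (x,ẋ)=(0.032200, -0.048400) → end (x,ẋ)=(0.515712, 2.259296)
phase 2: p=-0.0206, T=0.273, ωT=1.005596, cosh=1.549681, sinh=1.183854; start (x,ẋ)=(0.515712, 2.259296) → end (x,ẋ)=(1.536636, 5.839896)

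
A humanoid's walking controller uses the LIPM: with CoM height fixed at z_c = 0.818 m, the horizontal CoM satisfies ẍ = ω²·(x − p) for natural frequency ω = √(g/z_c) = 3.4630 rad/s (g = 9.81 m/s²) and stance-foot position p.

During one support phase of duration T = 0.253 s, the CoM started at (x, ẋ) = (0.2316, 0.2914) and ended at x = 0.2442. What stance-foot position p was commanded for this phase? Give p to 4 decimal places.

p = 0.4050

ωT = 3.4630·0.253 = 0.876139; cosh(ωT) = 1.408998, sinh(ωT) = 0.992611
x(T) = p + (x₀−p)·cosh(ωT) + (ẋ₀/ω)·sinh(ωT) ⇒ p·(1 − cosh) = x(T) − x₀·cosh − (ẋ₀/ω)·sinh
numerator   = 0.2442 − (0.2316)·1.408998 − (0.2914/3.4630)·0.992611 = -0.165649
denominator = 1 − 1.408998 = -0.408998
p = -0.165649 / -0.408998 = 0.4050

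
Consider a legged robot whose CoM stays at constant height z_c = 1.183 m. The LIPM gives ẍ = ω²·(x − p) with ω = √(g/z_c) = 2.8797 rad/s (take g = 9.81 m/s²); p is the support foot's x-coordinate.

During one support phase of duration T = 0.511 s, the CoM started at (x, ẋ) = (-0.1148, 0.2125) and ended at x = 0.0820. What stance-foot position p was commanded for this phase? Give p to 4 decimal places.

ωT = 2.8797·0.511 = 1.471527; cosh(ωT) = 2.292727, sinh(ωT) = 2.063153
x(T) = p + (x₀−p)·cosh(ωT) + (ẋ₀/ω)·sinh(ωT) ⇒ p·(1 − cosh) = x(T) − x₀·cosh − (ẋ₀/ω)·sinh
numerator   = 0.0820 − (-0.1148)·2.292727 − (0.2125/2.8797)·2.063153 = 0.192960
denominator = 1 − 2.292727 = -1.292727
p = 0.192960 / -1.292727 = -0.1493

p = -0.1493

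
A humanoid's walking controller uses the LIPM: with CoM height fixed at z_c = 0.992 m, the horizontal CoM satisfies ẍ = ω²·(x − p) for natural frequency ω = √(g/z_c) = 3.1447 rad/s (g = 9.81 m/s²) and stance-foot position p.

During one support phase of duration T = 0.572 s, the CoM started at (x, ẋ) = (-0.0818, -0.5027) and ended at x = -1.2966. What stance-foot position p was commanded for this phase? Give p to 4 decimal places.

ωT = 3.1447·0.572 = 1.798768; cosh(ωT) = 3.103852, sinh(ωT) = 2.938349
x(T) = p + (x₀−p)·cosh(ωT) + (ẋ₀/ω)·sinh(ωT) ⇒ p·(1 − cosh) = x(T) − x₀·cosh − (ẋ₀/ω)·sinh
numerator   = -1.2966 − (-0.0818)·3.103852 − (-0.5027/3.1447)·2.938349 = -0.572991
denominator = 1 − 3.103852 = -2.103852
p = -0.572991 / -2.103852 = 0.2724

p = 0.2724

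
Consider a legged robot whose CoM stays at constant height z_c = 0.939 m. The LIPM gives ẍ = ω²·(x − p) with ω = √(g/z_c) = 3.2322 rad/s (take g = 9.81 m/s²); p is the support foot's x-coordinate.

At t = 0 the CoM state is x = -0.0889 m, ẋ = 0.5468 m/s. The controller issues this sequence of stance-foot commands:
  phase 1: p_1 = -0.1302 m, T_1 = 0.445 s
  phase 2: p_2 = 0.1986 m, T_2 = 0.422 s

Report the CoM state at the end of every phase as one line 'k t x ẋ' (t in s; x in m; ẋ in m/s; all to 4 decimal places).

phase 1: p=-0.1302, T=0.445, ωT=1.438329, cosh=2.225486, sinh=1.988162; start (x,ẋ)=(-0.088900, 0.546800) → end (x,ẋ)=(0.298055, 1.482296)
phase 2: p=0.1986, T=0.422, ωT=1.363988, cosh=2.083702, sinh=1.828062; start (x,ẋ)=(0.298055, 1.482296) → end (x,ẋ)=(1.244190, 3.676310)

1 0.4450 0.2981 1.4823
2 0.8670 1.2442 3.6763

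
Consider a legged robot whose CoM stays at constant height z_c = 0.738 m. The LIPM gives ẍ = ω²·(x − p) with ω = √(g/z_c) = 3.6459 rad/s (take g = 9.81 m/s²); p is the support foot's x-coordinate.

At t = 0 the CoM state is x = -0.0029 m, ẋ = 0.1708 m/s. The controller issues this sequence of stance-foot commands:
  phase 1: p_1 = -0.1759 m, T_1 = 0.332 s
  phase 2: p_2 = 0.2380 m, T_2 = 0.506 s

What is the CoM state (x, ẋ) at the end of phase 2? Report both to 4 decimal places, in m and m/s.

phase 1: p=-0.1759, T=0.332, ωT=1.210439, cosh=1.826511, sinh=1.528445; start (x,ẋ)=(-0.002900, 0.170800) → end (x,ẋ)=(0.211690, 1.276021)
phase 2: p=0.2380, T=0.506, ωT=1.844825, cosh=3.242524, sinh=3.084471; start (x,ẋ)=(0.211690, 1.276021) → end (x,ẋ)=(1.232216, 3.841651)

x = 1.2322, ẋ = 3.8417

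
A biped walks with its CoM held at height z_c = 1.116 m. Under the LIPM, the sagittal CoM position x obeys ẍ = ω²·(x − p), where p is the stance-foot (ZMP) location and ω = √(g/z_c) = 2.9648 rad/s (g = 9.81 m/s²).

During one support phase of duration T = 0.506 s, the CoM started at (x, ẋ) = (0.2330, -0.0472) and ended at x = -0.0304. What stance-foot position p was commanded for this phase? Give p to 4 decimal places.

p = 0.4026

ωT = 2.9648·0.506 = 1.500189; cosh(ωT) = 2.352812, sinh(ωT) = 2.129724
x(T) = p + (x₀−p)·cosh(ωT) + (ẋ₀/ω)·sinh(ωT) ⇒ p·(1 − cosh) = x(T) − x₀·cosh − (ẋ₀/ω)·sinh
numerator   = -0.0304 − (0.2330)·2.352812 − (-0.0472/2.9648)·2.129724 = -0.544700
denominator = 1 − 2.352812 = -1.352812
p = -0.544700 / -1.352812 = 0.4026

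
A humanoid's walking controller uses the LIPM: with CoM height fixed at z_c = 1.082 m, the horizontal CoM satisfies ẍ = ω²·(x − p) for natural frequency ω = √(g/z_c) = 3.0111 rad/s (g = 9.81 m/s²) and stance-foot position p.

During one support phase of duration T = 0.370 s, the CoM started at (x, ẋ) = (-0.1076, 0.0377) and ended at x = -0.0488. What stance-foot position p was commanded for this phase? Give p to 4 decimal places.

ωT = 3.0111·0.370 = 1.114107; cosh(ωT) = 1.687527, sinh(ωT) = 1.359319
x(T) = p + (x₀−p)·cosh(ωT) + (ẋ₀/ω)·sinh(ωT) ⇒ p·(1 − cosh) = x(T) − x₀·cosh − (ẋ₀/ω)·sinh
numerator   = -0.0488 − (-0.1076)·1.687527 − (0.0377/3.0111)·1.359319 = 0.115759
denominator = 1 − 1.687527 = -0.687527
p = 0.115759 / -0.687527 = -0.1684

p = -0.1684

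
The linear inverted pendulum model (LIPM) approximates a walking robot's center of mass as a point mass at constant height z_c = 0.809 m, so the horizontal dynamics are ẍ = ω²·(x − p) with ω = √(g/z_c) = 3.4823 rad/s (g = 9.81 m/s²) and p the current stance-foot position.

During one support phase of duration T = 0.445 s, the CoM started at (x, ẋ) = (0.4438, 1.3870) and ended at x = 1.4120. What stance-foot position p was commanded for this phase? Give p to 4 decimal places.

p = 0.3941

ωT = 3.4823·0.445 = 1.549624; cosh(ωT) = 2.461012, sinh(ωT) = 2.248684
x(T) = p + (x₀−p)·cosh(ωT) + (ẋ₀/ω)·sinh(ωT) ⇒ p·(1 − cosh) = x(T) − x₀·cosh − (ẋ₀/ω)·sinh
numerator   = 1.4120 − (0.4438)·2.461012 − (1.3870/3.4823)·2.248684 = -0.575848
denominator = 1 − 2.461012 = -1.461012
p = -0.575848 / -1.461012 = 0.3941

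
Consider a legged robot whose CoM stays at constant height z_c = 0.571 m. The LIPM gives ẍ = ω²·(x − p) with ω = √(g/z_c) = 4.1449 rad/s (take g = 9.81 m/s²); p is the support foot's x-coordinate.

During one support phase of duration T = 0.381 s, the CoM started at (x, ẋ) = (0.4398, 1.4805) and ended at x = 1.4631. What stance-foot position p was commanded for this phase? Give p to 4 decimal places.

p = 0.3131

ωT = 4.1449·0.381 = 1.579207; cosh(ωT) = 2.528623, sinh(ωT) = 2.322484
x(T) = p + (x₀−p)·cosh(ωT) + (ẋ₀/ω)·sinh(ωT) ⇒ p·(1 − cosh) = x(T) − x₀·cosh − (ẋ₀/ω)·sinh
numerator   = 1.4631 − (0.4398)·2.528623 − (1.4805/4.1449)·2.322484 = -0.478547
denominator = 1 − 2.528623 = -1.528623
p = -0.478547 / -1.528623 = 0.3131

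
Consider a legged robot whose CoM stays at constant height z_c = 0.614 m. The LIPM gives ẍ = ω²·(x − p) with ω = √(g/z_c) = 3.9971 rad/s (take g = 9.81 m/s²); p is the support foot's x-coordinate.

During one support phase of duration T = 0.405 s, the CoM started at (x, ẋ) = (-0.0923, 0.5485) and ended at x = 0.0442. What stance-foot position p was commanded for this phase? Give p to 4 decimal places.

p = 0.0286

ωT = 3.9971·0.405 = 1.618826; cosh(ωT) = 2.622645, sinh(ωT) = 2.424514
x(T) = p + (x₀−p)·cosh(ωT) + (ẋ₀/ω)·sinh(ωT) ⇒ p·(1 − cosh) = x(T) − x₀·cosh − (ẋ₀/ω)·sinh
numerator   = 0.0442 − (-0.0923)·2.622645 − (0.5485/3.9971)·2.424514 = -0.046433
denominator = 1 − 2.622645 = -1.622645
p = -0.046433 / -1.622645 = 0.0286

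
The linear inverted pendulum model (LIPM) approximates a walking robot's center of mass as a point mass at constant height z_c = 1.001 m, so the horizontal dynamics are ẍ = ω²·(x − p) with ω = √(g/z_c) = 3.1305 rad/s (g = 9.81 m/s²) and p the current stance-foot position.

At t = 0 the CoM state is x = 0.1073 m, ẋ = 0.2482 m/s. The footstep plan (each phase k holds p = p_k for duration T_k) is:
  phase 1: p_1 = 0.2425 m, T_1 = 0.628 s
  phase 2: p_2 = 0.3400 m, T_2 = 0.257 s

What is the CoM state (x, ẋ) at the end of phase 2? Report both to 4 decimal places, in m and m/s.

x = -0.2439, ẋ = -1.6493

phase 1: p=0.2425, T=0.628, ωT=1.965954, cosh=3.640872, sinh=3.500850; start (x,ẋ)=(0.107300, 0.248200) → end (x,ẋ)=(0.027817, -0.578048)
phase 2: p=0.3400, T=0.257, ωT=0.804539, cosh=1.341479, sinh=0.894185; start (x,ẋ)=(0.027817, -0.578048) → end (x,ẋ)=(-0.243899, -1.649316)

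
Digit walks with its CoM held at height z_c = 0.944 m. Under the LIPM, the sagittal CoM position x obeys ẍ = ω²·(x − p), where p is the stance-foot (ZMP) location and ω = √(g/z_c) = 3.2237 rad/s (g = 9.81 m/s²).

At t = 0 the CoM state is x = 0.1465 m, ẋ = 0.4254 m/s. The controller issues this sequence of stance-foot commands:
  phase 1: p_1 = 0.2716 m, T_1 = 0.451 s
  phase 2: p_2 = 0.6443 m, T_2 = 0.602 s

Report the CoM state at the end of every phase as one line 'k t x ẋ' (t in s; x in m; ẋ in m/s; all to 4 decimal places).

1 0.4510 0.2562 0.1441
2 1.0530 -0.5822 -3.7535

phase 1: p=0.2716, T=0.451, ωT=1.453889, cosh=2.256692, sinh=2.023032; start (x,ẋ)=(0.146500, 0.425400) → end (x,ẋ)=(0.256247, 0.144139)
phase 2: p=0.6443, T=0.602, ωT=1.940667, cosh=3.553502, sinh=3.409894; start (x,ẋ)=(0.256247, 0.144139) → end (x,ẋ)=(-0.582182, -3.753461)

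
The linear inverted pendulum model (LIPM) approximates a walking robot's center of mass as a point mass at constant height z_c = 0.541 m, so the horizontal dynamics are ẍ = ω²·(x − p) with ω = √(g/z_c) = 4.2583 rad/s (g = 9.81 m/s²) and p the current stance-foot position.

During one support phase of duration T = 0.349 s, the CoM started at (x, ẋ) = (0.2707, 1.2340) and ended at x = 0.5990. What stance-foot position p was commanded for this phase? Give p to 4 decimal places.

ωT = 4.2583·0.349 = 1.486147; cosh(ωT) = 2.323137, sinh(ωT) = 2.096894
x(T) = p + (x₀−p)·cosh(ωT) + (ẋ₀/ω)·sinh(ωT) ⇒ p·(1 − cosh) = x(T) − x₀·cosh − (ẋ₀/ω)·sinh
numerator   = 0.5990 − (0.2707)·2.323137 − (1.2340/4.2583)·2.096894 = -0.637526
denominator = 1 − 2.323137 = -1.323137
p = -0.637526 / -1.323137 = 0.4818

p = 0.4818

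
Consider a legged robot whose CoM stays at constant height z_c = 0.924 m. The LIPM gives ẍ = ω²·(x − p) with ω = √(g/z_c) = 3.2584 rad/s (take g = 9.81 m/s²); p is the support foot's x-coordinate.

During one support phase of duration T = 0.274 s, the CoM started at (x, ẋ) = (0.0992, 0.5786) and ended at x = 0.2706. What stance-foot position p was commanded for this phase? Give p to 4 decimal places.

p = 0.1205

ωT = 3.2584·0.274 = 0.892802; cosh(ωT) = 1.425734, sinh(ωT) = 1.016227
x(T) = p + (x₀−p)·cosh(ωT) + (ẋ₀/ω)·sinh(ωT) ⇒ p·(1 − cosh) = x(T) − x₀·cosh − (ẋ₀/ω)·sinh
numerator   = 0.2706 − (0.0992)·1.425734 − (0.5786/3.2584)·1.016227 = -0.051286
denominator = 1 − 1.425734 = -0.425734
p = -0.051286 / -0.425734 = 0.1205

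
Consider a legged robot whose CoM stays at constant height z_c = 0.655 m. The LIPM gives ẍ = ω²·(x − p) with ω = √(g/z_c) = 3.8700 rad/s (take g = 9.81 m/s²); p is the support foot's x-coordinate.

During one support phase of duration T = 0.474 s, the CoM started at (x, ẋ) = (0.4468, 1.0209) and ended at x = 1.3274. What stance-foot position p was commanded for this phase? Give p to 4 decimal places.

p = 0.4125

ωT = 3.8700·0.474 = 1.834380; cosh(ωT) = 3.210482, sinh(ωT) = 3.050769
x(T) = p + (x₀−p)·cosh(ωT) + (ẋ₀/ω)·sinh(ωT) ⇒ p·(1 − cosh) = x(T) − x₀·cosh − (ẋ₀/ω)·sinh
numerator   = 1.3274 − (0.4468)·3.210482 − (1.0209/3.8700)·3.050769 = -0.911831
denominator = 1 − 3.210482 = -2.210482
p = -0.911831 / -2.210482 = 0.4125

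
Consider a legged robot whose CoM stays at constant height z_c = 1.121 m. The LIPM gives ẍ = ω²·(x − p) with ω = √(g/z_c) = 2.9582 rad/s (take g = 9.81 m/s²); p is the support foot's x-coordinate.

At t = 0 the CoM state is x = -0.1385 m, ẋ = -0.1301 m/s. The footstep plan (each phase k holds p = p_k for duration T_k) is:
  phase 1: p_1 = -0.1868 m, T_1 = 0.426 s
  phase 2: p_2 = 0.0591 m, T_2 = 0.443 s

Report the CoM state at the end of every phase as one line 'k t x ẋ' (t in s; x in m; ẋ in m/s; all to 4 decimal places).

phase 1: p=-0.1868, T=0.426, ωT=1.260193, cosh=1.904851, sinh=1.621252; start (x,ẋ)=(-0.138500, -0.130100) → end (x,ẋ)=(-0.166097, -0.016175)
phase 2: p=0.0591, T=0.443, ωT=1.310483, cosh=1.988826, sinh=1.719136; start (x,ẋ)=(-0.166097, -0.016175) → end (x,ẋ)=(-0.398179, -1.177422)

1 0.4260 -0.1661 -0.0162
2 0.8690 -0.3982 -1.1774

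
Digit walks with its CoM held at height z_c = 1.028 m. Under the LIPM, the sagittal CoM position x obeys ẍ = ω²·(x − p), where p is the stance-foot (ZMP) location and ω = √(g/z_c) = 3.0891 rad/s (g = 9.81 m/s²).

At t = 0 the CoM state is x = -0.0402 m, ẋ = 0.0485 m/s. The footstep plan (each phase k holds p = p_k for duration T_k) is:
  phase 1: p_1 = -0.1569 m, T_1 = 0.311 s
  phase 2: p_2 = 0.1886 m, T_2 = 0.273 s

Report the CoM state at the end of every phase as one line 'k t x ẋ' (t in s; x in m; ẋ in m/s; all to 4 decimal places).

phase 1: p=-0.1569, T=0.311, ωT=0.960710, cosh=1.498086, sinh=1.115465; start (x,ẋ)=(-0.040200, 0.048500) → end (x,ẋ)=(0.035440, 0.474780)
phase 2: p=0.1886, T=0.273, ωT=0.843324, cosh=1.377179, sinh=0.946901; start (x,ẋ)=(0.035440, 0.474780) → end (x,ẋ)=(0.123205, 0.205853)

1 0.3110 0.0354 0.4748
2 0.5840 0.1232 0.2059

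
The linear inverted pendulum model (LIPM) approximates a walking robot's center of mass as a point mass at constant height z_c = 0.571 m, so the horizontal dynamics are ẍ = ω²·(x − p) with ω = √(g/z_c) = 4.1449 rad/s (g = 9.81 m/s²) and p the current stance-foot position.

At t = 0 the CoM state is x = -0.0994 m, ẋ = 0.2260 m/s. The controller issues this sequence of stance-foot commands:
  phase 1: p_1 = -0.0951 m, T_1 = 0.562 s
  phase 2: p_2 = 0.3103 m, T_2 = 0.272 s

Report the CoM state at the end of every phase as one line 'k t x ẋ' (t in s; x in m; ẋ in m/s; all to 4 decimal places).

1 0.5620 0.1600 1.0811
2 0.8340 0.4143 0.9831

phase 1: p=-0.0951, T=0.562, ωT=2.329434, cosh=5.184737, sinh=5.087386; start (x,ẋ)=(-0.099400, 0.226000) → end (x,ẋ)=(0.159995, 1.081078)
phase 2: p=0.3103, T=0.272, ωT=1.127413, cosh=1.705764, sinh=1.381894; start (x,ẋ)=(0.159995, 1.081078) → end (x,ẋ)=(0.414342, 0.983142)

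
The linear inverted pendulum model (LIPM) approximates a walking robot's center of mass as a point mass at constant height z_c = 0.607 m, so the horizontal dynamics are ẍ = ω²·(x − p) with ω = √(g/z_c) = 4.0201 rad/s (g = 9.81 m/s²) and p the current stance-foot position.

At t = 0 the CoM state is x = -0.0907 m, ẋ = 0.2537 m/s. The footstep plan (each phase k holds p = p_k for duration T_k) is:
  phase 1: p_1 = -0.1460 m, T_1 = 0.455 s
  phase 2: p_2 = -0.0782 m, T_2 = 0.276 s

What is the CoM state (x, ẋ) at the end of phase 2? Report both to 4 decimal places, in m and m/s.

x = 0.9260, ẋ = 4.1286

phase 1: p=-0.1460, T=0.455, ωT=1.829146, cosh=3.194556, sinh=3.034006; start (x,ẋ)=(-0.090700, 0.253700) → end (x,ẋ)=(0.222129, 1.484953)
phase 2: p=-0.0782, T=0.276, ωT=1.109548, cosh=1.681347, sinh=1.351639; start (x,ẋ)=(0.222129, 1.484953) → end (x,ẋ)=(0.926028, 4.128625)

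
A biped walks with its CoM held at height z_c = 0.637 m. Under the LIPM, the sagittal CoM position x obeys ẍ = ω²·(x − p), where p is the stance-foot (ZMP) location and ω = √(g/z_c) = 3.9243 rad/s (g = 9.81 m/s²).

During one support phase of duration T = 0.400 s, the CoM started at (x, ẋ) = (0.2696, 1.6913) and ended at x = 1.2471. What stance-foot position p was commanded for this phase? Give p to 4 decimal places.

ωT = 3.9243·0.400 = 1.569720; cosh(ωT) = 2.506703, sinh(ωT) = 2.298600
x(T) = p + (x₀−p)·cosh(ωT) + (ẋ₀/ω)·sinh(ωT) ⇒ p·(1 − cosh) = x(T) − x₀·cosh − (ẋ₀/ω)·sinh
numerator   = 1.2471 − (0.2696)·2.506703 − (1.6913/3.9243)·2.298600 = -0.419361
denominator = 1 − 2.506703 = -1.506703
p = -0.419361 / -1.506703 = 0.2783

p = 0.2783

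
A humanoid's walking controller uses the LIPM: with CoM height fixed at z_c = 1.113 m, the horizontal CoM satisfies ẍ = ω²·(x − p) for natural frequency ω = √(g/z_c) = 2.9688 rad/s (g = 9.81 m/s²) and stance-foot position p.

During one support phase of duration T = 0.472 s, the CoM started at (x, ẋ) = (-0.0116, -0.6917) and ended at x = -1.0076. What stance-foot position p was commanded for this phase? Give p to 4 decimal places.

ωT = 2.9688·0.472 = 1.401274; cosh(ωT) = 2.153326, sinh(ωT) = 1.907042
x(T) = p + (x₀−p)·cosh(ωT) + (ẋ₀/ω)·sinh(ωT) ⇒ p·(1 − cosh) = x(T) − x₀·cosh − (ẋ₀/ω)·sinh
numerator   = -1.0076 − (-0.0116)·2.153326 − (-0.6917/2.9688)·1.907042 = -0.538300
denominator = 1 − 2.153326 = -1.153326
p = -0.538300 / -1.153326 = 0.4667

p = 0.4667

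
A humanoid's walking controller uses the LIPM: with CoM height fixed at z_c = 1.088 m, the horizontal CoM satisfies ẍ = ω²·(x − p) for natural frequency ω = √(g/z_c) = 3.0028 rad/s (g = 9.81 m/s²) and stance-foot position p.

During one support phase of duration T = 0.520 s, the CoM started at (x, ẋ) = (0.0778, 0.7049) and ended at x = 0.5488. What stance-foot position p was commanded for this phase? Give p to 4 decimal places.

ωT = 3.0028·0.520 = 1.561456; cosh(ωT) = 2.487793, sinh(ωT) = 2.277962
x(T) = p + (x₀−p)·cosh(ωT) + (ẋ₀/ω)·sinh(ωT) ⇒ p·(1 − cosh) = x(T) − x₀·cosh − (ẋ₀/ω)·sinh
numerator   = 0.5488 − (0.0778)·2.487793 − (0.7049/3.0028)·2.277962 = -0.179496
denominator = 1 − 2.487793 = -1.487793
p = -0.179496 / -1.487793 = 0.1206

p = 0.1206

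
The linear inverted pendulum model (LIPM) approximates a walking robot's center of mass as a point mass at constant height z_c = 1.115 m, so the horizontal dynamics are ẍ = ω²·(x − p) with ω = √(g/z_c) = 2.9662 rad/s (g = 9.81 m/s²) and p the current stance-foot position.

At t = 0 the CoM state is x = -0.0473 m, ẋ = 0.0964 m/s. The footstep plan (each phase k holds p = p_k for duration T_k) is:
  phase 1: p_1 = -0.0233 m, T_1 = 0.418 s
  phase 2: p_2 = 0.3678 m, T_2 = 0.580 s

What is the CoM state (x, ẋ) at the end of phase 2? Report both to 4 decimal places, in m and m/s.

x = -0.6791, ẋ = -2.8890

phase 1: p=-0.0233, T=0.418, ωT=1.239872, cosh=1.872296, sinh=1.582874; start (x,ẋ)=(-0.047300, 0.096400) → end (x,ẋ)=(-0.016792, 0.067806)
phase 2: p=0.3678, T=0.580, ωT=1.720396, cosh=2.882868, sinh=2.703873; start (x,ẋ)=(-0.016792, 0.067806) → end (x,ẋ)=(-0.679120, -2.889042)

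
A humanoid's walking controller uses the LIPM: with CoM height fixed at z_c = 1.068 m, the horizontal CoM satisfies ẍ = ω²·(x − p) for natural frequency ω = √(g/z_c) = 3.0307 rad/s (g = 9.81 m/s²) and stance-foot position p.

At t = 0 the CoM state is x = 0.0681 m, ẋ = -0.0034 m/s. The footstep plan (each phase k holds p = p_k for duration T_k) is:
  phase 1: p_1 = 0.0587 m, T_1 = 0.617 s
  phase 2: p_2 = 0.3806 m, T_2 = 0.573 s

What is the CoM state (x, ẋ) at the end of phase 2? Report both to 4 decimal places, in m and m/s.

x = -0.4090, ẋ = -2.2221

phase 1: p=0.0587, T=0.617, ωT=1.869942, cosh=3.321026, sinh=3.166893; start (x,ẋ)=(0.068100, -0.003400) → end (x,ẋ)=(0.086365, 0.078929)
phase 2: p=0.3806, T=0.573, ωT=1.736591, cosh=2.927037, sinh=2.750918; start (x,ẋ)=(0.086365, 0.078929) → end (x,ẋ)=(-0.408995, -2.222071)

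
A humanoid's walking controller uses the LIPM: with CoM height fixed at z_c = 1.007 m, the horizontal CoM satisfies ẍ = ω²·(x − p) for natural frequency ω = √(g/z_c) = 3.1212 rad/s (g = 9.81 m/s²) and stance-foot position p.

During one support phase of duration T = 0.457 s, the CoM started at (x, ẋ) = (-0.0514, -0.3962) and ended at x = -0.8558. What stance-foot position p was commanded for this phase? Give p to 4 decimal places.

ωT = 3.1212·0.457 = 1.426388; cosh(ωT) = 2.201905, sinh(ωT) = 1.961730
x(T) = p + (x₀−p)·cosh(ωT) + (ẋ₀/ω)·sinh(ωT) ⇒ p·(1 − cosh) = x(T) − x₀·cosh − (ẋ₀/ω)·sinh
numerator   = -0.8558 − (-0.0514)·2.201905 − (-0.3962/3.1212)·1.961730 = -0.493603
denominator = 1 − 2.201905 = -1.201905
p = -0.493603 / -1.201905 = 0.4107

p = 0.4107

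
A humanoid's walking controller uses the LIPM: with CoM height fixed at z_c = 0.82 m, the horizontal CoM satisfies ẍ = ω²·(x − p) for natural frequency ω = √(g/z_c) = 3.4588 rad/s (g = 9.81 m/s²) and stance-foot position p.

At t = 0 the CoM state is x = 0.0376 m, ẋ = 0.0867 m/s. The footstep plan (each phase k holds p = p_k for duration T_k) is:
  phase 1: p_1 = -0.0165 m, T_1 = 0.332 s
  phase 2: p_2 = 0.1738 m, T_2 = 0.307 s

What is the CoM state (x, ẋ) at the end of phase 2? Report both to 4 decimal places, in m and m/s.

phase 1: p=-0.0165, T=0.332, ωT=1.148322, cosh=1.735033, sinh=1.417864; start (x,ẋ)=(0.037600, 0.086700) → end (x,ẋ)=(0.112906, 0.415740)
phase 2: p=0.1738, T=0.307, ωT=1.061852, cosh=1.618768, sinh=1.272953; start (x,ẋ)=(0.112906, 0.415740) → end (x,ẋ)=(0.228233, 0.404877)

x = 0.2282, ẋ = 0.4049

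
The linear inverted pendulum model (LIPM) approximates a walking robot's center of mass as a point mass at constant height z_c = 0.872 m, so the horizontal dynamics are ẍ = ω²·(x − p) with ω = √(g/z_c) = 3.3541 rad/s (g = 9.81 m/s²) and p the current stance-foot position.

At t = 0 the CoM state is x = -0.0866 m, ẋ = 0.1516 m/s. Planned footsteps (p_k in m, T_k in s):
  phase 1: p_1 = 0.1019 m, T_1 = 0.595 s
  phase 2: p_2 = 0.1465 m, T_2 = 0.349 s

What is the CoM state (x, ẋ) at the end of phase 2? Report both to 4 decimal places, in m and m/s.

x = -1.6367, ẋ = -5.9016

phase 1: p=0.1019, T=0.595, ωT=1.995689, cosh=3.746597, sinh=3.610677; start (x,ẋ)=(-0.086600, 0.151600) → end (x,ẋ)=(-0.441137, -1.714859)
phase 2: p=0.1465, T=0.349, ωT=1.170581, cosh=1.767026, sinh=1.456839; start (x,ẋ)=(-0.441137, -1.714859) → end (x,ẋ)=(-1.636711, -5.901618)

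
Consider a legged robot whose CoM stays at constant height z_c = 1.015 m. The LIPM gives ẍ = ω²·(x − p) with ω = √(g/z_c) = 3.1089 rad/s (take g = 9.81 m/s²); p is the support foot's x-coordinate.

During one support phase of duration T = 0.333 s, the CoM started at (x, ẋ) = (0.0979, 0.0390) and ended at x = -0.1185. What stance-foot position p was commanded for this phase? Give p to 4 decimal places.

ωT = 3.1089·0.333 = 1.035264; cosh(ωT) = 1.585491, sinh(ωT) = 1.230358
x(T) = p + (x₀−p)·cosh(ωT) + (ẋ₀/ω)·sinh(ωT) ⇒ p·(1 − cosh) = x(T) − x₀·cosh − (ẋ₀/ω)·sinh
numerator   = -0.1185 − (0.0979)·1.585491 − (0.0390/3.1089)·1.230358 = -0.289154
denominator = 1 − 1.585491 = -0.585491
p = -0.289154 / -0.585491 = 0.4939

p = 0.4939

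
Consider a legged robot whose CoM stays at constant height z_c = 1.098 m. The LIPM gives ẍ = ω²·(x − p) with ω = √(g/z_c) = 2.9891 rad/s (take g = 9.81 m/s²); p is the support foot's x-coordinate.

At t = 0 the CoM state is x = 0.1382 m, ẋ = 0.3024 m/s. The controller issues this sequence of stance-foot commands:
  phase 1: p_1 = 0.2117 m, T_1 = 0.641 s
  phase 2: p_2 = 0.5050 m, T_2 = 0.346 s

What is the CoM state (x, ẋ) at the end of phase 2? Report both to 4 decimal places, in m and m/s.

x = 0.3002, ẋ = -0.2733

phase 1: p=0.2117, T=0.641, ωT=1.916013, cosh=3.470505, sinh=3.323313; start (x,ẋ)=(0.138200, 0.302400) → end (x,ẋ)=(0.292829, 0.319353)
phase 2: p=0.5050, T=0.346, ωT=1.034229, cosh=1.584218, sinh=1.228717; start (x,ẋ)=(0.292829, 0.319353) → end (x,ẋ)=(0.300151, -0.273327)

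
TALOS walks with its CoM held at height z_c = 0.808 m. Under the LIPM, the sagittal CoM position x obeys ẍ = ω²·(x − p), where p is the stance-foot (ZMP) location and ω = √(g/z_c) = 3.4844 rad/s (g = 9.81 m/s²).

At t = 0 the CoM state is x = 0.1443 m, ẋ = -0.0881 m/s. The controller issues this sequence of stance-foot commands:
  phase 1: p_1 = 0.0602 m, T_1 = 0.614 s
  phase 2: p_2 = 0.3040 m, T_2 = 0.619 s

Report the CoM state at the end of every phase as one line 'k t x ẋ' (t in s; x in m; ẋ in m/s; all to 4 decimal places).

1 0.6140 0.3164 0.8480
2 1.2330 1.3962 3.8989

phase 1: p=0.0602, T=0.614, ωT=2.139422, cosh=4.306123, sinh=4.188400; start (x,ẋ)=(0.144300, -0.088100) → end (x,ẋ)=(0.316445, 0.847991)
phase 2: p=0.3040, T=0.619, ωT=2.156844, cosh=4.379750, sinh=4.264061; start (x,ẋ)=(0.316445, 0.847991) → end (x,ẋ)=(1.396241, 3.898892)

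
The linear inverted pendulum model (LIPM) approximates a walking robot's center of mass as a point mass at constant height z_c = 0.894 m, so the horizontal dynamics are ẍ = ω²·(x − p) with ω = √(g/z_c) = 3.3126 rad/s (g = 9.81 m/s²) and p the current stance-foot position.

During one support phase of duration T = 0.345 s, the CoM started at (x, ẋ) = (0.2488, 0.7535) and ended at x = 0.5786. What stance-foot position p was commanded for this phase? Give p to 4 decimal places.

ωT = 3.3126·0.345 = 1.142847; cosh(ωT) = 1.727296, sinh(ωT) = 1.408387
x(T) = p + (x₀−p)·cosh(ωT) + (ẋ₀/ω)·sinh(ωT) ⇒ p·(1 − cosh) = x(T) − x₀·cosh − (ẋ₀/ω)·sinh
numerator   = 0.5786 − (0.2488)·1.727296 − (0.7535/3.3126)·1.408387 = -0.171510
denominator = 1 − 1.727296 = -0.727296
p = -0.171510 / -0.727296 = 0.2358

p = 0.2358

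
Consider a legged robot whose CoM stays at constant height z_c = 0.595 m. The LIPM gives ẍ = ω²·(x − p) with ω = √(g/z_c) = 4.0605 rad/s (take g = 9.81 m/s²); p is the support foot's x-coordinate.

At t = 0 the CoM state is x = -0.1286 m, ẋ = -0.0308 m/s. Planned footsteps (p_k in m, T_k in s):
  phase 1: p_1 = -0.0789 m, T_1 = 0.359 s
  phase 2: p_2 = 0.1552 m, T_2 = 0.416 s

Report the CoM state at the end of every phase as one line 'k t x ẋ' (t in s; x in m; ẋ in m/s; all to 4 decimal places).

phase 1: p=-0.0789, T=0.359, ωT=1.457720, cosh=2.264459, sinh=2.031692; start (x,ẋ)=(-0.128600, -0.030800) → end (x,ẋ)=(-0.206855, -0.479755)
phase 2: p=0.1552, T=0.416, ωT=1.689168, cosh=2.799823, sinh=2.615150; start (x,ẋ)=(-0.206855, -0.479755) → end (x,ẋ)=(-1.167473, -5.187820)

1 0.3590 -0.2069 -0.4798
2 0.7750 -1.1675 -5.1878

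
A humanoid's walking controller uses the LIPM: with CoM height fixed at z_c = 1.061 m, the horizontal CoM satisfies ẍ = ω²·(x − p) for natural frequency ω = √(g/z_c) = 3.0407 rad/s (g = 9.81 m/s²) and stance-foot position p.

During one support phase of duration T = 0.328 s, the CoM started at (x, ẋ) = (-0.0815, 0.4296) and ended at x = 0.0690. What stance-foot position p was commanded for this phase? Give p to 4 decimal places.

p = -0.0538

ωT = 3.0407·0.328 = 0.997350; cosh(ωT) = 1.539971, sinh(ωT) = 1.171116
x(T) = p + (x₀−p)·cosh(ωT) + (ẋ₀/ω)·sinh(ωT) ⇒ p·(1 − cosh) = x(T) − x₀·cosh − (ẋ₀/ω)·sinh
numerator   = 0.0690 − (-0.0815)·1.539971 − (0.4296/3.0407)·1.171116 = 0.029049
denominator = 1 − 1.539971 = -0.539971
p = 0.029049 / -0.539971 = -0.0538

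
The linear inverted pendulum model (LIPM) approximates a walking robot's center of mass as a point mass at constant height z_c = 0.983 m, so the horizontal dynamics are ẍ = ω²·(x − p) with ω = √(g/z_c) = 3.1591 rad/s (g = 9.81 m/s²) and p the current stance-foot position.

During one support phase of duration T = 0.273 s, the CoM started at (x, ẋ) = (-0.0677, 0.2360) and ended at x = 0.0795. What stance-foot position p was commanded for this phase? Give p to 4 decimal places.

p = -0.2560

ωT = 3.1591·0.273 = 0.862434; cosh(ωT) = 1.395527, sinh(ωT) = 0.973394
x(T) = p + (x₀−p)·cosh(ωT) + (ẋ₀/ω)·sinh(ωT) ⇒ p·(1 − cosh) = x(T) − x₀·cosh − (ẋ₀/ω)·sinh
numerator   = 0.0795 − (-0.0677)·1.395527 − (0.2360/3.1591)·0.973394 = 0.101260
denominator = 1 − 1.395527 = -0.395527
p = 0.101260 / -0.395527 = -0.2560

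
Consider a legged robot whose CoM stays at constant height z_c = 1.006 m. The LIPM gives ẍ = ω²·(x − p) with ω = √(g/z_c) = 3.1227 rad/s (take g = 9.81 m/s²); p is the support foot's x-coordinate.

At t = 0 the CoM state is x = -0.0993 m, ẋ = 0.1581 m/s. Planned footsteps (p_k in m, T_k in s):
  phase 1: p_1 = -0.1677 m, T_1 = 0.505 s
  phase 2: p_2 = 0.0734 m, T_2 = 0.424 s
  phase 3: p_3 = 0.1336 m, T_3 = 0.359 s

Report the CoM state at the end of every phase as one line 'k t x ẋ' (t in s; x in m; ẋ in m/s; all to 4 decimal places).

phase 1: p=-0.1677, T=0.505, ωT=1.576963, cosh=2.523419, sinh=2.316817; start (x,ẋ)=(-0.099300, 0.158100) → end (x,ẋ)=(0.122201, 0.893808)
phase 2: p=0.0734, T=0.424, ωT=1.324025, cosh=2.012290, sinh=1.746228; start (x,ẋ)=(0.122201, 0.893808) → end (x,ẋ)=(0.671422, 2.064708)
phase 3: p=0.1336, T=0.359, ωT=1.121049, cosh=1.697005, sinh=1.371067; start (x,ẋ)=(0.671422, 2.064708) → end (x,ẋ)=(1.952827, 5.806468)

1 0.5050 0.1222 0.8938
2 0.9290 0.6714 2.0647
3 1.2880 1.9528 5.8065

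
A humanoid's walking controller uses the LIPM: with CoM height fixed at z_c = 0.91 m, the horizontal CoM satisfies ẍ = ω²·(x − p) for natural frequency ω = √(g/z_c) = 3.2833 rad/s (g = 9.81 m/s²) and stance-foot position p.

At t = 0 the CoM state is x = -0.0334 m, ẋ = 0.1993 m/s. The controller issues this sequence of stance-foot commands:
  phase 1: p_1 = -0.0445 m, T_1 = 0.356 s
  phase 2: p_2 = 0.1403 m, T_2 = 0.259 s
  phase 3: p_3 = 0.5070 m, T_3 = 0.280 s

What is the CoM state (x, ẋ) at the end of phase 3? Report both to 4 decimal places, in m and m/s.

phase 1: p=-0.0445, T=0.356, ωT=1.168855, cosh=1.764514, sinh=1.453791; start (x,ẋ)=(-0.033400, 0.199300) → end (x,ẋ)=(0.063333, 0.404650)
phase 2: p=0.1403, T=0.259, ωT=0.850375, cosh=1.383889, sinh=0.956634; start (x,ẋ)=(0.063333, 0.404650) → end (x,ẋ)=(0.151686, 0.318244)
phase 3: p=0.5070, T=0.280, ωT=0.919324, cosh=1.453192, sinh=1.054403; start (x,ẋ)=(0.151686, 0.318244) → end (x,ẋ)=(0.092863, -0.767598)

x = 0.0929, ẋ = -0.7676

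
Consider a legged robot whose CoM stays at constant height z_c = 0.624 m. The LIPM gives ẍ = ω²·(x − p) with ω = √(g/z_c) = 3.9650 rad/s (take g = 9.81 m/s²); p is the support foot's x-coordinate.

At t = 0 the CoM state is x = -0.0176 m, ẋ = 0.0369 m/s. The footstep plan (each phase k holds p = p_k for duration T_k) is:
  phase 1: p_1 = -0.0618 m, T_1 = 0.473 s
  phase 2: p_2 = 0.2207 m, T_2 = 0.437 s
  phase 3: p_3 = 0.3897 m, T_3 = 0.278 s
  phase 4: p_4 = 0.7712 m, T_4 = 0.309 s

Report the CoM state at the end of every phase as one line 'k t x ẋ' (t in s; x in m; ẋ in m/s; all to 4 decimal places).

phase 1: p=-0.0618, T=0.473, ωT=1.875445, cosh=3.338504, sinh=3.185217; start (x,ẋ)=(-0.017600, 0.036900) → end (x,ẋ)=(0.115405, 0.681410)
phase 2: p=0.2207, T=0.437, ωT=1.732705, cosh=2.916369, sinh=2.739564; start (x,ẋ)=(0.115405, 0.681410) → end (x,ẋ)=(0.384431, 0.843488)
phase 3: p=0.3897, T=0.278, ωT=1.102270, cosh=1.671555, sinh=1.339438; start (x,ẋ)=(0.384431, 0.843488) → end (x,ẋ)=(0.665837, 1.381956)
phase 4: p=0.7712, T=0.309, ωT=1.225185, cosh=1.849250, sinh=1.555546; start (x,ẋ)=(0.665837, 1.381956) → end (x,ẋ)=(1.118525, 1.905727)

1 0.4730 0.1154 0.6814
2 0.9100 0.3844 0.8435
3 1.1880 0.6658 1.3820
4 1.4970 1.1185 1.9057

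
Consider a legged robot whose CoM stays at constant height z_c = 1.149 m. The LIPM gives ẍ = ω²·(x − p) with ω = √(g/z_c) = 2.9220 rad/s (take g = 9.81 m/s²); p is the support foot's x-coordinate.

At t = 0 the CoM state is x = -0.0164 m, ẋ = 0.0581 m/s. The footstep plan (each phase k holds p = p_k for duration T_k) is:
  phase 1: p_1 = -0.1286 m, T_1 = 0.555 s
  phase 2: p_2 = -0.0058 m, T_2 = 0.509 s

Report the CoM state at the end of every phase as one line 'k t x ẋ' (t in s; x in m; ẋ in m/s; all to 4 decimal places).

1 0.5550 0.2148 0.9501
2 1.0640 1.1899 3.5630

phase 1: p=-0.1286, T=0.555, ωT=1.621710, cosh=2.629650, sinh=2.432089; start (x,ẋ)=(-0.016400, 0.058100) → end (x,ẋ)=(0.214805, 0.950139)
phase 2: p=-0.0058, T=0.509, ωT=1.487298, cosh=2.325553, sinh=2.099570; start (x,ẋ)=(0.214805, 0.950139) → end (x,ẋ)=(1.189941, 3.563001)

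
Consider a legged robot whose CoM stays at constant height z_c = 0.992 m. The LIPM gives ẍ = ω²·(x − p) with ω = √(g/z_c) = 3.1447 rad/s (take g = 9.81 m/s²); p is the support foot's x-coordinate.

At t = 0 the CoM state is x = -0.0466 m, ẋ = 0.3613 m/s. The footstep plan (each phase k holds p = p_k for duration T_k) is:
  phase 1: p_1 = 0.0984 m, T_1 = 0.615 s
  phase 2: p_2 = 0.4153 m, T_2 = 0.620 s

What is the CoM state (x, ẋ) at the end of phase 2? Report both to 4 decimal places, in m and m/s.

phase 1: p=0.0984, T=0.615, ωT=1.933990, cosh=3.530814, sinh=3.386244; start (x,ẋ)=(-0.046600, 0.361300) → end (x,ẋ)=(-0.024517, -0.268381)
phase 2: p=0.4153, T=0.620, ωT=1.949714, cosh=3.584496, sinh=3.442181; start (x,ẋ)=(-0.024517, -0.268381) → end (x,ẋ)=(-1.454991, -5.722864)

x = -1.4550, ẋ = -5.7229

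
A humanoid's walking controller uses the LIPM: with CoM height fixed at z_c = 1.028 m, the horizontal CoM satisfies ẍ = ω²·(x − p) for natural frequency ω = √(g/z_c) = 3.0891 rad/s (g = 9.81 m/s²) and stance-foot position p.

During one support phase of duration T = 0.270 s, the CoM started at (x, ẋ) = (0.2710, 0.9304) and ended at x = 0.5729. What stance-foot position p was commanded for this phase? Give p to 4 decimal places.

p = 0.2153

ωT = 3.0891·0.270 = 0.834057; cosh(ωT) = 1.368463, sinh(ωT) = 0.934179
x(T) = p + (x₀−p)·cosh(ωT) + (ẋ₀/ω)·sinh(ωT) ⇒ p·(1 − cosh) = x(T) − x₀·cosh − (ẋ₀/ω)·sinh
numerator   = 0.5729 − (0.2710)·1.368463 − (0.9304/3.0891)·0.934179 = -0.079317
denominator = 1 − 1.368463 = -0.368463
p = -0.079317 / -0.368463 = 0.2153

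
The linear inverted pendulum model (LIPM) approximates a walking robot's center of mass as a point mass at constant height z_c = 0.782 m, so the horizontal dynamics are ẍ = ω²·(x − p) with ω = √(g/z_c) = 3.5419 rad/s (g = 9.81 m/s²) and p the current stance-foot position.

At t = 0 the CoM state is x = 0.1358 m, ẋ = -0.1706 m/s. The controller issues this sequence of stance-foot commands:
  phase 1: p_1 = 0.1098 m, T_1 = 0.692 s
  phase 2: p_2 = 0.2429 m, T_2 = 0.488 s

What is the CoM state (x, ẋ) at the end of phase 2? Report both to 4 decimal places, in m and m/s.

x = -0.8672, ẋ = -3.8522

phase 1: p=0.1098, T=0.692, ωT=2.450995, cosh=5.843044, sinh=5.756836; start (x,ẋ)=(0.135800, -0.170600) → end (x,ẋ)=(-0.015566, -0.466680)
phase 2: p=0.2429, T=0.488, ωT=1.728447, cosh=2.904731, sinh=2.727171; start (x,ẋ)=(-0.015566, -0.466680) → end (x,ẋ)=(-0.867205, -3.852197)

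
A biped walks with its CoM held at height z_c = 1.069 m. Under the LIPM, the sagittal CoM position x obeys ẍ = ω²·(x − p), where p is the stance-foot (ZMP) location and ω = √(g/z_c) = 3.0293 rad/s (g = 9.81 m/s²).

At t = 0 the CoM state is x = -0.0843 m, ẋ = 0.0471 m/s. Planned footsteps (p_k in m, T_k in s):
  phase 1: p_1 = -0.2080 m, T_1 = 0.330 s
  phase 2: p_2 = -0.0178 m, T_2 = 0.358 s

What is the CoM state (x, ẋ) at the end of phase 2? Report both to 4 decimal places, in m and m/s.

x = 0.2351, ẋ = 0.9202

phase 1: p=-0.2080, T=0.330, ωT=0.999669, cosh=1.542692, sinh=1.174690; start (x,ẋ)=(-0.084300, 0.047100) → end (x,ẋ)=(0.001095, 0.512846)
phase 2: p=-0.0178, T=0.358, ωT=1.084489, cosh=1.648002, sinh=1.309927; start (x,ẋ)=(0.001095, 0.512846) → end (x,ẋ)=(0.235104, 0.920150)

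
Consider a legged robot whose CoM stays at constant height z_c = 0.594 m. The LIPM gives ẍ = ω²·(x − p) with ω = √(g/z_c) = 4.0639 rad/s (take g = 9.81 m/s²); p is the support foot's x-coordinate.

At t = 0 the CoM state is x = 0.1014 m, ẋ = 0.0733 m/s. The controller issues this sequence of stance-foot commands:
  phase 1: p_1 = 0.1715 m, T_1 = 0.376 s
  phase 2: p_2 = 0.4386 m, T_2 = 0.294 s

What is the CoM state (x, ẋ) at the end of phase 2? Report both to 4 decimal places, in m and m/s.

x = -0.4421, ẋ = -3.2269

phase 1: p=0.1715, T=0.376, ωT=1.528026, cosh=2.413017, sinh=2.196054; start (x,ẋ)=(0.101400, 0.073300) → end (x,ẋ)=(0.041957, -0.448736)
phase 2: p=0.4386, T=0.294, ωT=1.194787, cosh=1.802811, sinh=1.500042; start (x,ẋ)=(0.041957, -0.448736) → end (x,ẋ)=(-0.442106, -3.226928)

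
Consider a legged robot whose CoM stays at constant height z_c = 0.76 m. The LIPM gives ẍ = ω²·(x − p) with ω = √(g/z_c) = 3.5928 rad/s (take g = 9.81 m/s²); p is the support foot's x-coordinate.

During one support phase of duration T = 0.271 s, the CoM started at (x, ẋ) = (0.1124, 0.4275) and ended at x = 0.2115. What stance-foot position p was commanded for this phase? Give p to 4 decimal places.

ωT = 3.5928·0.271 = 0.973649; cosh(ωT) = 1.512645, sinh(ωT) = 1.134943
x(T) = p + (x₀−p)·cosh(ωT) + (ẋ₀/ω)·sinh(ωT) ⇒ p·(1 − cosh) = x(T) − x₀·cosh − (ẋ₀/ω)·sinh
numerator   = 0.2115 − (0.1124)·1.512645 − (0.4275/3.5928)·1.134943 = -0.093566
denominator = 1 − 1.512645 = -0.512645
p = -0.093566 / -0.512645 = 0.1825

p = 0.1825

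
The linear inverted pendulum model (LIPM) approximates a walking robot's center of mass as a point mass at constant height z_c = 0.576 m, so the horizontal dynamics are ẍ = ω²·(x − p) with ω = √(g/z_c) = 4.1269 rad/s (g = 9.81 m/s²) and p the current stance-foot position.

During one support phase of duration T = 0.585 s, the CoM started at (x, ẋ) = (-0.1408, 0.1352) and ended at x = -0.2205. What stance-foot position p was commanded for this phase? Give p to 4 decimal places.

p = -0.0844

ωT = 4.1269·0.585 = 2.414236; cosh(ωT) = 5.635333, sinh(ωT) = 5.545897
x(T) = p + (x₀−p)·cosh(ωT) + (ẋ₀/ω)·sinh(ωT) ⇒ p·(1 − cosh) = x(T) − x₀·cosh − (ẋ₀/ω)·sinh
numerator   = -0.2205 − (-0.1408)·5.635333 − (0.1352/4.1269)·5.545897 = 0.391268
denominator = 1 − 5.635333 = -4.635333
p = 0.391268 / -4.635333 = -0.0844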